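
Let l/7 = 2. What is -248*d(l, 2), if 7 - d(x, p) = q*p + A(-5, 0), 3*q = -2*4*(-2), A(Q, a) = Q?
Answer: -992/3 ≈ -330.67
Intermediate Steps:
l = 14 (l = 7*2 = 14)
q = 16/3 (q = (-2*4*(-2))/3 = (-8*(-2))/3 = (⅓)*16 = 16/3 ≈ 5.3333)
d(x, p) = 12 - 16*p/3 (d(x, p) = 7 - (16*p/3 - 5) = 7 - (-5 + 16*p/3) = 7 + (5 - 16*p/3) = 12 - 16*p/3)
-248*d(l, 2) = -248*(12 - 16/3*2) = -248*(12 - 32/3) = -248*4/3 = -992/3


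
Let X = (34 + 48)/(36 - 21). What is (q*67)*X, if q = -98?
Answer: -538412/15 ≈ -35894.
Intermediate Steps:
X = 82/15 ≈ 5.4667
(q*67)*X = -98*67*(82/15) = -6566*82/15 = -538412/15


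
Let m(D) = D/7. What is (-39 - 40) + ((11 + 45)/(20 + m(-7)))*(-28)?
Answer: -3069/19 ≈ -161.53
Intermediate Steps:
m(D) = D/7 (m(D) = D*(⅐) = D/7)
(-39 - 40) + ((11 + 45)/(20 + m(-7)))*(-28) = (-39 - 40) + ((11 + 45)/(20 + (⅐)*(-7)))*(-28) = -79 + (56/(20 - 1))*(-28) = -79 + (56/19)*(-28) = -79 - 1568/19 = -3069/19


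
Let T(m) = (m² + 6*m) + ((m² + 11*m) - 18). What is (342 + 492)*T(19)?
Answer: 856518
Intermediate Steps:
T(m) = -18 + 2*m² + 17*m (T(m) = (m² + 6*m) + (-18 + m² + 11*m) = -18 + 2*m² + 17*m)
(342 + 492)*T(19) = (342 + 492)*(-18 + 2*19² + 17*19) = 834*(-18 + 2*361 + 323) = 834*(-18 + 722 + 323) = 834*1027 = 856518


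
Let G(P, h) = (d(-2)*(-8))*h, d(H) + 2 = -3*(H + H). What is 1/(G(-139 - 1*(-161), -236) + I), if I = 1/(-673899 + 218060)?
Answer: 455839/8606240319 ≈ 5.2966e-5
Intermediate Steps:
d(H) = -2 - 6*H (d(H) = -2 - 3*(H + H) = -2 - 6*H)
G(P, h) = -80*h (G(P, h) = ((-2 - 6*(-2))*(-8))*h = ((-2 + 12)*(-8))*h = (10*(-8))*h = -80*h)
I = -1/455839 (I = 1/(-455839) = -1/455839 ≈ -2.1938e-6)
1/(G(-139 - 1*(-161), -236) + I) = 1/(-80*(-236) - 1/455839) = 1/(18880 - 1/455839) = 1/(8606240319/455839) = 455839/8606240319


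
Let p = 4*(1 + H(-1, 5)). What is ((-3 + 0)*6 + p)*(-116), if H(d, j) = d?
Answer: 2088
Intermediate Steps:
p = 0 (p = 4*(1 - 1) = 4*0 = 0)
((-3 + 0)*6 + p)*(-116) = ((-3 + 0)*6 + 0)*(-116) = (-3*6 + 0)*(-116) = (-18 + 0)*(-116) = -18*(-116) = 2088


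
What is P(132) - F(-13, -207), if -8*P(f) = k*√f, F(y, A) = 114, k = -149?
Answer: -114 + 149*√33/4 ≈ 99.985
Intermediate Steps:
P(f) = 149*√f/8 (P(f) = -(-149)*√f/8 = 149*√f/8)
P(132) - F(-13, -207) = 149*√132/8 - 1*114 = 149*(2*√33)/8 - 114 = 149*√33/4 - 114 = -114 + 149*√33/4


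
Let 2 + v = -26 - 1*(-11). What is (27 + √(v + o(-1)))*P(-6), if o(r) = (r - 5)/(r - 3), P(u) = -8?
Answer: -216 - 4*I*√62 ≈ -216.0 - 31.496*I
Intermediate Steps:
o(r) = (-5 + r)/(-3 + r)
v = -17 (v = -2 + (-26 - 1*(-11)) = -2 + (-26 + 11) = -2 - 15 = -17)
(27 + √(v + o(-1)))*P(-6) = (27 + √(-17 + (-5 - 1)/(-3 - 1)))*(-8) = (27 + √(-17 - 6/(-4)))*(-8) = (27 + √(-17 - ¼*(-6)))*(-8) = (27 + √(-17 + 3/2))*(-8) = (27 + √(-31/2))*(-8) = (27 + I*√62/2)*(-8) = -216 - 4*I*√62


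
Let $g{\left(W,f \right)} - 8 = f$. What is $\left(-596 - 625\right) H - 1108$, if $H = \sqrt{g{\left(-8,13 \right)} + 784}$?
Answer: $-1108 - 1221 \sqrt{805} \approx -35751.0$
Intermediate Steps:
$g{\left(W,f \right)} = 8 + f$
$H = \sqrt{805}$ ($H = \sqrt{\left(8 + 13\right) + 784} = \sqrt{21 + 784} = \sqrt{805} \approx 28.373$)
$\left(-596 - 625\right) H - 1108 = \left(-596 - 625\right) \sqrt{805} - 1108 = - 1221 \sqrt{805} - 1108 = -1108 - 1221 \sqrt{805}$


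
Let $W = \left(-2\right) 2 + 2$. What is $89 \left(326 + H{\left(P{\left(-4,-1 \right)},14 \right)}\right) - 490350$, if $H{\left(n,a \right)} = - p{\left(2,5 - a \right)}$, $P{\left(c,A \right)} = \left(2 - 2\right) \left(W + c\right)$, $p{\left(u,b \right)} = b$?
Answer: $-460535$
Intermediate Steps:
$W = -2$ ($W = -4 + 2 = -2$)
$P{\left(c,A \right)} = 0$ ($P{\left(c,A \right)} = \left(2 - 2\right) \left(-2 + c\right) = 0 \left(-2 + c\right) = 0$)
$H{\left(n,a \right)} = -5 + a$ ($H{\left(n,a \right)} = - (5 - a) = -5 + a$)
$89 \left(326 + H{\left(P{\left(-4,-1 \right)},14 \right)}\right) - 490350 = 89 \left(326 + \left(-5 + 14\right)\right) - 490350 = 89 \left(326 + 9\right) - 490350 = 89 \cdot 335 - 490350 = 29815 - 490350 = -460535$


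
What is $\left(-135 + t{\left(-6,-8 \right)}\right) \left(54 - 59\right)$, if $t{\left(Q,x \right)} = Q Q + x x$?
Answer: $175$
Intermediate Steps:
$t{\left(Q,x \right)} = Q^{2} + x^{2}$
$\left(-135 + t{\left(-6,-8 \right)}\right) \left(54 - 59\right) = \left(-135 + \left(\left(-6\right)^{2} + \left(-8\right)^{2}\right)\right) \left(54 - 59\right) = \left(-135 + \left(36 + 64\right)\right) \left(54 - 59\right) = \left(-135 + 100\right) \left(-5\right) = \left(-35\right) \left(-5\right) = 175$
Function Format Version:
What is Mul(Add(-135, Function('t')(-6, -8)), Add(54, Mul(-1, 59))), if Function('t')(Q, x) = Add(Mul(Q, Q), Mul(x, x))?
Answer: 175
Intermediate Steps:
Function('t')(Q, x) = Add(Pow(Q, 2), Pow(x, 2))
Mul(Add(-135, Function('t')(-6, -8)), Add(54, Mul(-1, 59))) = Mul(Add(-135, Add(Pow(-6, 2), Pow(-8, 2))), Add(54, Mul(-1, 59))) = Mul(Add(-135, Add(36, 64)), Add(54, -59)) = Mul(Add(-135, 100), -5) = Mul(-35, -5) = 175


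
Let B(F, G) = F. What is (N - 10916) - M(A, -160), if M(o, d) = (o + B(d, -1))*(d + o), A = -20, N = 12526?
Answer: -30790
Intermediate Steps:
M(o, d) = (d + o)**2 (M(o, d) = (o + d)*(d + o) = (d + o)*(d + o) = (d + o)**2)
(N - 10916) - M(A, -160) = (12526 - 10916) - ((-160)**2 + (-20)**2 + 2*(-160)*(-20)) = 1610 - (25600 + 400 + 6400) = 1610 - 1*32400 = 1610 - 32400 = -30790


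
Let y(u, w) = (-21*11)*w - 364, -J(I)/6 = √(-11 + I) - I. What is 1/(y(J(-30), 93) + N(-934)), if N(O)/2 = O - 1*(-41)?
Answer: -1/23633 ≈ -4.2314e-5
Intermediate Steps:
J(I) = -6*√(-11 + I) + 6*I (J(I) = -6*(√(-11 + I) - I) = -6*√(-11 + I) + 6*I)
N(O) = 82 + 2*O (N(O) = 2*(O - 1*(-41)) = 2*(O + 41) = 2*(41 + O) = 82 + 2*O)
y(u, w) = -364 - 231*w (y(u, w) = -231*w - 364 = -364 - 231*w)
1/(y(J(-30), 93) + N(-934)) = 1/((-364 - 231*93) + (82 + 2*(-934))) = 1/((-364 - 21483) + (82 - 1868)) = 1/(-21847 - 1786) = 1/(-23633) = -1/23633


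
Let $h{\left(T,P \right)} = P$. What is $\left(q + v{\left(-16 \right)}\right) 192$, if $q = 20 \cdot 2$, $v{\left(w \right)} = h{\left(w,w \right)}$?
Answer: $4608$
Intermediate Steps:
$v{\left(w \right)} = w$
$q = 40$
$\left(q + v{\left(-16 \right)}\right) 192 = \left(40 - 16\right) 192 = 24 \cdot 192 = 4608$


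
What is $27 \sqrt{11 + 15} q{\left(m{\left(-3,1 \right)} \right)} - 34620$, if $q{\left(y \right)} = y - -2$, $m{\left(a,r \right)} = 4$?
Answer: $-34620 + 162 \sqrt{26} \approx -33794.0$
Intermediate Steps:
$q{\left(y \right)} = 2 + y$ ($q{\left(y \right)} = y + 2 = 2 + y$)
$27 \sqrt{11 + 15} q{\left(m{\left(-3,1 \right)} \right)} - 34620 = 27 \sqrt{11 + 15} \left(2 + 4\right) - 34620 = 27 \sqrt{26} \cdot 6 - 34620 = 162 \sqrt{26} - 34620 = -34620 + 162 \sqrt{26}$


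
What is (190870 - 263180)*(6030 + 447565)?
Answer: -32799454450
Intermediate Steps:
(190870 - 263180)*(6030 + 447565) = -72310*453595 = -32799454450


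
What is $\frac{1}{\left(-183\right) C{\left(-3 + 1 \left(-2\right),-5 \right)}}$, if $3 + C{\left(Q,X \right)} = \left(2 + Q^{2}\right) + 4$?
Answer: $- \frac{1}{5124} \approx -0.00019516$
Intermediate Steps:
$C{\left(Q,X \right)} = 3 + Q^{2}$ ($C{\left(Q,X \right)} = -3 + \left(\left(2 + Q^{2}\right) + 4\right) = -3 + \left(6 + Q^{2}\right) = 3 + Q^{2}$)
$\frac{1}{\left(-183\right) C{\left(-3 + 1 \left(-2\right),-5 \right)}} = \frac{1}{\left(-183\right) \left(3 + \left(-3 + 1 \left(-2\right)\right)^{2}\right)} = \frac{1}{\left(-183\right) \left(3 + \left(-3 - 2\right)^{2}\right)} = \frac{1}{\left(-183\right) \left(3 + \left(-5\right)^{2}\right)} = \frac{1}{\left(-183\right) \left(3 + 25\right)} = \frac{1}{\left(-183\right) 28} = \frac{1}{-5124} = - \frac{1}{5124}$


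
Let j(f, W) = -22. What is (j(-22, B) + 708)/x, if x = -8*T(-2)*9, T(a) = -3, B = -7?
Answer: 343/108 ≈ 3.1759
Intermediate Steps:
x = 216 (x = -8*(-3)*9 = 24*9 = 216)
(j(-22, B) + 708)/x = (-22 + 708)/216 = (1/216)*686 = 343/108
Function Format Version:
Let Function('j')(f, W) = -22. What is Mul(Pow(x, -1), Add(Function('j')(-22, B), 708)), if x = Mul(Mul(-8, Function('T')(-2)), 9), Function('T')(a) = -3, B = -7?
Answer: Rational(343, 108) ≈ 3.1759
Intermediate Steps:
x = 216 (x = Mul(Mul(-8, -3), 9) = Mul(24, 9) = 216)
Mul(Pow(x, -1), Add(Function('j')(-22, B), 708)) = Mul(Pow(216, -1), Add(-22, 708)) = Mul(Rational(1, 216), 686) = Rational(343, 108)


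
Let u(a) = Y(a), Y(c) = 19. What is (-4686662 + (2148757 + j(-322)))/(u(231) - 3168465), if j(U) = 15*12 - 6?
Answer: 2537731/3168446 ≈ 0.80094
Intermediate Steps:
j(U) = 174 (j(U) = 180 - 6 = 174)
u(a) = 19
(-4686662 + (2148757 + j(-322)))/(u(231) - 3168465) = (-4686662 + (2148757 + 174))/(19 - 3168465) = (-4686662 + 2148931)/(-3168446) = -2537731*(-1/3168446) = 2537731/3168446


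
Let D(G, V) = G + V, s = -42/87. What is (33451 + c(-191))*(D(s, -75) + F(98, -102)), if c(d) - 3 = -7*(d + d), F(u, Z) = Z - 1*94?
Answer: -284435744/29 ≈ -9.8081e+6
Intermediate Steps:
F(u, Z) = -94 + Z (F(u, Z) = Z - 94 = -94 + Z)
s = -14/29 (s = -42*1/87 = -14/29 ≈ -0.48276)
c(d) = 3 - 14*d (c(d) = 3 - 7*(d + d) = 3 - 14*d)
(33451 + c(-191))*(D(s, -75) + F(98, -102)) = (33451 + (3 - 14*(-191)))*((-14/29 - 75) + (-94 - 102)) = (33451 + (3 + 2674))*(-2189/29 - 196) = (33451 + 2677)*(-7873/29) = 36128*(-7873/29) = -284435744/29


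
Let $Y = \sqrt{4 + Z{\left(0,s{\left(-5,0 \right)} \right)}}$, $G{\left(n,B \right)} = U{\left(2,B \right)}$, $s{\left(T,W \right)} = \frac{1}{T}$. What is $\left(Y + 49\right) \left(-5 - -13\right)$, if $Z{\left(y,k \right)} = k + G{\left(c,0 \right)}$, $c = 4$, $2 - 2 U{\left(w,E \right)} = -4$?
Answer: $392 + \frac{8 \sqrt{170}}{5} \approx 412.86$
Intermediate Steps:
$U{\left(w,E \right)} = 3$ ($U{\left(w,E \right)} = 1 - -2 = 1 + 2 = 3$)
$G{\left(n,B \right)} = 3$
$Z{\left(y,k \right)} = 3 + k$ ($Z{\left(y,k \right)} = k + 3 = 3 + k$)
$Y = \frac{\sqrt{170}}{5}$ ($Y = \sqrt{4 + \left(3 + \frac{1}{-5}\right)} = \sqrt{4 + \left(3 - \frac{1}{5}\right)} = \sqrt{4 + \frac{14}{5}} = \sqrt{\frac{34}{5}} = \frac{\sqrt{170}}{5} \approx 2.6077$)
$\left(Y + 49\right) \left(-5 - -13\right) = \left(\frac{\sqrt{170}}{5} + 49\right) \left(-5 - -13\right) = \left(49 + \frac{\sqrt{170}}{5}\right) \left(-5 + 13\right) = \left(49 + \frac{\sqrt{170}}{5}\right) 8 = 392 + \frac{8 \sqrt{170}}{5}$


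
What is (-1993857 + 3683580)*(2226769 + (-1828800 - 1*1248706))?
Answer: -1437509875851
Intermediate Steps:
(-1993857 + 3683580)*(2226769 + (-1828800 - 1*1248706)) = 1689723*(2226769 + (-1828800 - 1248706)) = 1689723*(2226769 - 3077506) = 1689723*(-850737) = -1437509875851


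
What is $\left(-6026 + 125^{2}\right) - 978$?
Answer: $8621$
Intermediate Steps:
$\left(-6026 + 125^{2}\right) - 978 = \left(-6026 + 15625\right) - 978 = 9599 - 978 = 8621$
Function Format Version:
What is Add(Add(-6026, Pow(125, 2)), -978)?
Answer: 8621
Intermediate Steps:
Add(Add(-6026, Pow(125, 2)), -978) = Add(Add(-6026, 15625), -978) = Add(9599, -978) = 8621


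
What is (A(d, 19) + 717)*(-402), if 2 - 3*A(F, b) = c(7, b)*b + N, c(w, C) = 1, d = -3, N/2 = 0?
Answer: -285956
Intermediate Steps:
N = 0 (N = 2*0 = 0)
A(F, b) = 2/3 - b/3 (A(F, b) = 2/3 - (1*b + 0)/3 = 2/3 - (b + 0)/3 = 2/3 - b/3)
(A(d, 19) + 717)*(-402) = ((2/3 - 1/3*19) + 717)*(-402) = ((2/3 - 19/3) + 717)*(-402) = (-17/3 + 717)*(-402) = (2134/3)*(-402) = -285956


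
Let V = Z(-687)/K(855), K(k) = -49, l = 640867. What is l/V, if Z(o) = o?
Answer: 31402483/687 ≈ 45710.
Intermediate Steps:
V = 687/49 (V = -687/(-49) = -687*(-1/49) = 687/49 ≈ 14.020)
l/V = 640867/(687/49) = 640867*(49/687) = 31402483/687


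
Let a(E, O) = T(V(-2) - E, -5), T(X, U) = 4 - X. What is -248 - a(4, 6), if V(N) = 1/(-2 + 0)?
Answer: -513/2 ≈ -256.50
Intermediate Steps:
V(N) = -½ (V(N) = 1/(-2) = -½)
a(E, O) = 9/2 + E (a(E, O) = 4 - (-½ - E) = 4 + (½ + E) = 9/2 + E)
-248 - a(4, 6) = -248 - (9/2 + 4) = -248 - 1*17/2 = -248 - 17/2 = -513/2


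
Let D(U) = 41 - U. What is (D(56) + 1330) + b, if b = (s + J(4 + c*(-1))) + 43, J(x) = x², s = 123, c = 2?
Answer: 1485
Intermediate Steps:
b = 170 (b = (123 + (4 + 2*(-1))²) + 43 = (123 + (4 - 2)²) + 43 = (123 + 2²) + 43 = (123 + 4) + 43 = 127 + 43 = 170)
(D(56) + 1330) + b = ((41 - 1*56) + 1330) + 170 = ((41 - 56) + 1330) + 170 = (-15 + 1330) + 170 = 1315 + 170 = 1485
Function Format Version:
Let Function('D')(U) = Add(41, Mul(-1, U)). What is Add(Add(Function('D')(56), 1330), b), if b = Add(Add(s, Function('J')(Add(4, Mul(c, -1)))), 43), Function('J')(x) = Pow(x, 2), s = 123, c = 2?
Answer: 1485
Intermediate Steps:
b = 170 (b = Add(Add(123, Pow(Add(4, Mul(2, -1)), 2)), 43) = Add(Add(123, Pow(Add(4, -2), 2)), 43) = Add(Add(123, Pow(2, 2)), 43) = Add(Add(123, 4), 43) = Add(127, 43) = 170)
Add(Add(Function('D')(56), 1330), b) = Add(Add(Add(41, Mul(-1, 56)), 1330), 170) = Add(Add(Add(41, -56), 1330), 170) = Add(Add(-15, 1330), 170) = Add(1315, 170) = 1485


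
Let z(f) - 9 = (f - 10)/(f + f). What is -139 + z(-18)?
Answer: -1163/9 ≈ -129.22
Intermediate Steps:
z(f) = 9 + (-10 + f)/(2*f) (z(f) = 9 + (f - 10)/(f + f) = 9 + (-10 + f)/((2*f)) = 9 + (-10 + f)*(1/(2*f)) = 9 + (-10 + f)/(2*f))
-139 + z(-18) = -139 + (19/2 - 5/(-18)) = -139 + (19/2 - 5*(-1/18)) = -139 + (19/2 + 5/18) = -139 + 88/9 = -1163/9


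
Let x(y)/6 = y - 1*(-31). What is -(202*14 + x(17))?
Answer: -3116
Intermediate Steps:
x(y) = 186 + 6*y (x(y) = 6*(y - 1*(-31)) = 6*(y + 31) = 6*(31 + y) = 186 + 6*y)
-(202*14 + x(17)) = -(202*14 + (186 + 6*17)) = -(2828 + (186 + 102)) = -(2828 + 288) = -1*3116 = -3116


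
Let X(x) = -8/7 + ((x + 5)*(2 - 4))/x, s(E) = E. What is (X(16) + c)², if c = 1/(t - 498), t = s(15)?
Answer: 4330561/304704 ≈ 14.212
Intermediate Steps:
X(x) = -8/7 + (-10 - 2*x)/x (X(x) = -8*⅐ + ((5 + x)*(-2))/x = -8/7 + (-10 - 2*x)/x)
t = 15
c = -1/483 (c = 1/(15 - 498) = 1/(-483) = -1/483 ≈ -0.0020704)
(X(16) + c)² = ((-22/7 - 10/16) - 1/483)² = ((-22/7 - 10*1/16) - 1/483)² = ((-22/7 - 5/8) - 1/483)² = (-211/56 - 1/483)² = (-2081/552)² = 4330561/304704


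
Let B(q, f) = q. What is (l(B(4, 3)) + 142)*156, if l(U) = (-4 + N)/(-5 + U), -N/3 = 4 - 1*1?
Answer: 24180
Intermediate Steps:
N = -9 (N = -3*(4 - 1*1) = -3*(4 - 1) = -3*3 = -9)
l(U) = -13/(-5 + U) (l(U) = (-4 - 9)/(-5 + U) = -13/(-5 + U))
(l(B(4, 3)) + 142)*156 = (-13/(-5 + 4) + 142)*156 = (-13/(-1) + 142)*156 = (-13*(-1) + 142)*156 = (13 + 142)*156 = 155*156 = 24180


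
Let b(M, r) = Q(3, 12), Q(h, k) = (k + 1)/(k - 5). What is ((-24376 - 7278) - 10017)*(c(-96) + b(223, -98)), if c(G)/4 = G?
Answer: 15924275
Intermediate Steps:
c(G) = 4*G
Q(h, k) = (1 + k)/(-5 + k)
b(M, r) = 13/7 (b(M, r) = (1 + 12)/(-5 + 12) = 13/7)
((-24376 - 7278) - 10017)*(c(-96) + b(223, -98)) = ((-24376 - 7278) - 10017)*(4*(-96) + 13/7) = (-31654 - 10017)*(-384 + 13/7) = -41671*(-2675/7) = 15924275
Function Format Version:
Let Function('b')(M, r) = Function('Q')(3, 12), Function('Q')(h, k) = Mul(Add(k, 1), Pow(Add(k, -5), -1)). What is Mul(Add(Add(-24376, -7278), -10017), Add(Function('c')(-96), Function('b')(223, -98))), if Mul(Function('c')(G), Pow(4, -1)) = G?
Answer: 15924275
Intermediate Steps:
Function('c')(G) = Mul(4, G)
Function('Q')(h, k) = Mul(Pow(Add(-5, k), -1), Add(1, k)) (Function('Q')(h, k) = Mul(Add(1, k), Pow(Add(-5, k), -1)) = Mul(Pow(Add(-5, k), -1), Add(1, k)))
Function('b')(M, r) = Rational(13, 7) (Function('b')(M, r) = Mul(Pow(Add(-5, 12), -1), Add(1, 12)) = Mul(Pow(7, -1), 13) = Mul(Rational(1, 7), 13) = Rational(13, 7))
Mul(Add(Add(-24376, -7278), -10017), Add(Function('c')(-96), Function('b')(223, -98))) = Mul(Add(Add(-24376, -7278), -10017), Add(Mul(4, -96), Rational(13, 7))) = Mul(Add(-31654, -10017), Add(-384, Rational(13, 7))) = Mul(-41671, Rational(-2675, 7)) = 15924275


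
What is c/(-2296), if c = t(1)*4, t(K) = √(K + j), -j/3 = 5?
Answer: -I*√14/574 ≈ -0.0065186*I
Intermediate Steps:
j = -15 (j = -3*5 = -15)
t(K) = √(-15 + K) (t(K) = √(K - 15) = √(-15 + K))
c = 4*I*√14 (c = √(-15 + 1)*4 = √(-14)*4 = (I*√14)*4 = 4*I*√14 ≈ 14.967*I)
c/(-2296) = (4*I*√14)/(-2296) = (4*I*√14)*(-1/2296) = -I*√14/574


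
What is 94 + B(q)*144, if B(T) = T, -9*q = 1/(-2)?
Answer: 102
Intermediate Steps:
q = 1/18 (q = -⅑/(-2) = -⅑*(-½) = 1/18 ≈ 0.055556)
94 + B(q)*144 = 94 + (1/18)*144 = 94 + 8 = 102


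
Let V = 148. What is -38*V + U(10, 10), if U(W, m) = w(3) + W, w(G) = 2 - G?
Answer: -5615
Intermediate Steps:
U(W, m) = -1 + W (U(W, m) = (2 - 1*3) + W = (2 - 3) + W = -1 + W)
-38*V + U(10, 10) = -38*148 + (-1 + 10) = -5624 + 9 = -5615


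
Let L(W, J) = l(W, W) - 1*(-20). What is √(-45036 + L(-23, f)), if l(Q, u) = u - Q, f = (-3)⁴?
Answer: 2*I*√11254 ≈ 212.17*I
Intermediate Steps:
f = 81
L(W, J) = 20 (L(W, J) = (W - W) - 1*(-20) = 0 + 20 = 20)
√(-45036 + L(-23, f)) = √(-45036 + 20) = √(-45016) = 2*I*√11254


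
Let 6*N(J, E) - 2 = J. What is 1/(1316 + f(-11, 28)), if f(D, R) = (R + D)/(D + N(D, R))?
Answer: 25/32866 ≈ 0.00076066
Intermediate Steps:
N(J, E) = ⅓ + J/6
f(D, R) = (D + R)/(⅓ + 7*D/6) (f(D, R) = (R + D)/(D + (⅓ + D/6)) = (D + R)/(⅓ + 7*D/6))
1/(1316 + f(-11, 28)) = 1/(1316 + 6*(-11 + 28)/(2 + 7*(-11))) = 1/(1316 + 6*17/(2 - 77)) = 1/(1316 + 6*17/(-75)) = 1/(1316 + 6*(-1/75)*17) = 1/(1316 - 34/25) = 1/(32866/25) = 25/32866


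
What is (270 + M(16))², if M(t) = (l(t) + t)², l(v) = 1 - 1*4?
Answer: 192721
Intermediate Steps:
l(v) = -3 (l(v) = 1 - 4 = -3)
M(t) = (-3 + t)²
(270 + M(16))² = (270 + (-3 + 16)²)² = (270 + 13²)² = (270 + 169)² = 439² = 192721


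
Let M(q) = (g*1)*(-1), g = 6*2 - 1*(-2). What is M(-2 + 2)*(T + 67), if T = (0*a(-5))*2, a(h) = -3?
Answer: -938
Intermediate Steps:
g = 14 (g = 12 + 2 = 14)
T = 0 (T = (0*(-3))*2 = 0*2 = 0)
M(q) = -14 (M(q) = (14*1)*(-1) = 14*(-1) = -14)
M(-2 + 2)*(T + 67) = -14*(0 + 67) = -14*67 = -938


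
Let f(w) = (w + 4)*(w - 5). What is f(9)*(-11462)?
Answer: -596024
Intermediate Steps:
f(w) = (-5 + w)*(4 + w) (f(w) = (4 + w)*(-5 + w) = (-5 + w)*(4 + w))
f(9)*(-11462) = (-20 + 9² - 1*9)*(-11462) = (-20 + 81 - 9)*(-11462) = 52*(-11462) = -596024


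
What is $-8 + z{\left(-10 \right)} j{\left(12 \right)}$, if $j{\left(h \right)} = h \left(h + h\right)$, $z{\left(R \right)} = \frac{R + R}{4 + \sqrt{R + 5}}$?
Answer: $\frac{8 \left(- \sqrt{5} + 724 i\right)}{\sqrt{5} - 4 i} \approx -1105.1 + 613.32 i$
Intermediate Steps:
$z{\left(R \right)} = \frac{2 R}{4 + \sqrt{5 + R}}$
$j{\left(h \right)} = 2 h^{2}$ ($j{\left(h \right)} = h 2 h = 2 h^{2}$)
$-8 + z{\left(-10 \right)} j{\left(12 \right)} = -8 + 2 \left(-10\right) \frac{1}{4 + \sqrt{5 - 10}} \cdot 2 \cdot 12^{2} = -8 + 2 \left(-10\right) \frac{1}{4 + \sqrt{-5}} \cdot 2 \cdot 144 = -8 + 2 \left(-10\right) \frac{1}{4 + i \sqrt{5}} \cdot 288 = -8 + - \frac{20}{4 + i \sqrt{5}} \cdot 288 = -8 - \frac{5760}{4 + i \sqrt{5}}$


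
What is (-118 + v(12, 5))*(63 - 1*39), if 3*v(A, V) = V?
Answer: -2792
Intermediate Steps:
v(A, V) = V/3
(-118 + v(12, 5))*(63 - 1*39) = (-118 + (⅓)*5)*(63 - 1*39) = (-118 + 5/3)*(63 - 39) = -349/3*24 = -2792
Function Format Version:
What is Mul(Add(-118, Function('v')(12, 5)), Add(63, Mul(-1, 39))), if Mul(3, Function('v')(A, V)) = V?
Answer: -2792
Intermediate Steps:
Function('v')(A, V) = Mul(Rational(1, 3), V)
Mul(Add(-118, Function('v')(12, 5)), Add(63, Mul(-1, 39))) = Mul(Add(-118, Mul(Rational(1, 3), 5)), Add(63, Mul(-1, 39))) = Mul(Add(-118, Rational(5, 3)), Add(63, -39)) = Mul(Rational(-349, 3), 24) = -2792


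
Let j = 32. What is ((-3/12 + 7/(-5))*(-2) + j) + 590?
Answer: 6253/10 ≈ 625.30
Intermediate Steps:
((-3/12 + 7/(-5))*(-2) + j) + 590 = ((-3/12 + 7/(-5))*(-2) + 32) + 590 = ((-3*1/12 + 7*(-⅕))*(-2) + 32) + 590 = ((-¼ - 7/5)*(-2) + 32) + 590 = (-33/20*(-2) + 32) + 590 = (33/10 + 32) + 590 = 353/10 + 590 = 6253/10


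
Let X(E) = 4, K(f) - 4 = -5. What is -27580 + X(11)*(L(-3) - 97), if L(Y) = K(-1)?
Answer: -27972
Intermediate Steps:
K(f) = -1 (K(f) = 4 - 5 = -1)
L(Y) = -1
-27580 + X(11)*(L(-3) - 97) = -27580 + 4*(-1 - 97) = -27580 + 4*(-98) = -27580 - 392 = -27972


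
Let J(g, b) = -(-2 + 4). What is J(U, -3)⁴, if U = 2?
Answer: 16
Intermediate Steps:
J(g, b) = -2 (J(g, b) = -1*2 = -2)
J(U, -3)⁴ = (-2)⁴ = 16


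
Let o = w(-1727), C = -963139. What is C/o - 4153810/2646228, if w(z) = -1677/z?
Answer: -18810199290331/18964634 ≈ -9.9186e+5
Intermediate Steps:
o = 1677/1727 (o = -1677/(-1727) = -1677*(-1/1727) = 1677/1727 ≈ 0.97105)
C/o - 4153810/2646228 = -963139/1677/1727 - 4153810/2646228 = -963139*1727/1677 - 4153810*1/2646228 = -1663341053/1677 - 2076905/1323114 = -18810199290331/18964634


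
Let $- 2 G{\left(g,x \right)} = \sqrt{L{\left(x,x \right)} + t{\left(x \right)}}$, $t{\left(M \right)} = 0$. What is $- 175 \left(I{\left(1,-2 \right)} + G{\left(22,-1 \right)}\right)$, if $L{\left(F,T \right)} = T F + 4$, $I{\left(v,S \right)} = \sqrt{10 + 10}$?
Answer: $- \frac{525 \sqrt{5}}{2} \approx -586.97$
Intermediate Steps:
$I{\left(v,S \right)} = 2 \sqrt{5}$ ($I{\left(v,S \right)} = \sqrt{20} = 2 \sqrt{5}$)
$L{\left(F,T \right)} = 4 + F T$ ($L{\left(F,T \right)} = F T + 4 = 4 + F T$)
$G{\left(g,x \right)} = - \frac{\sqrt{4 + x^{2}}}{2}$ ($G{\left(g,x \right)} = - \frac{\sqrt{\left(4 + x x\right) + 0}}{2} = - \frac{\sqrt{\left(4 + x^{2}\right) + 0}}{2} = - \frac{\sqrt{4 + x^{2}}}{2}$)
$- 175 \left(I{\left(1,-2 \right)} + G{\left(22,-1 \right)}\right) = - 175 \left(2 \sqrt{5} - \frac{\sqrt{4 + \left(-1\right)^{2}}}{2}\right) = - 175 \left(2 \sqrt{5} - \frac{\sqrt{4 + 1}}{2}\right) = - 175 \left(2 \sqrt{5} - \frac{\sqrt{5}}{2}\right) = - 175 \frac{3 \sqrt{5}}{2} = - \frac{525 \sqrt{5}}{2}$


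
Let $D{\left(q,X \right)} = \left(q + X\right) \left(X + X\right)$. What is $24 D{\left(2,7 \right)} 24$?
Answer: $72576$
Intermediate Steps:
$D{\left(q,X \right)} = 2 X \left(X + q\right)$ ($D{\left(q,X \right)} = \left(X + q\right) 2 X = 2 X \left(X + q\right)$)
$24 D{\left(2,7 \right)} 24 = 24 \cdot 2 \cdot 7 \left(7 + 2\right) 24 = 24 \cdot 2 \cdot 7 \cdot 9 \cdot 24 = 24 \cdot 126 \cdot 24 = 3024 \cdot 24 = 72576$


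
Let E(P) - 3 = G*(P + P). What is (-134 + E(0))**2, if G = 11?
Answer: 17161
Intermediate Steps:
E(P) = 3 + 22*P (E(P) = 3 + 11*(P + P) = 3 + 11*(2*P) = 3 + 22*P)
(-134 + E(0))**2 = (-134 + (3 + 22*0))**2 = (-134 + (3 + 0))**2 = (-134 + 3)**2 = (-131)**2 = 17161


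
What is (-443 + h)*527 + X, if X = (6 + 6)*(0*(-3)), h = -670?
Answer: -586551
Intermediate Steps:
X = 0 (X = 12*0 = 0)
(-443 + h)*527 + X = (-443 - 670)*527 + 0 = -1113*527 + 0 = -586551 + 0 = -586551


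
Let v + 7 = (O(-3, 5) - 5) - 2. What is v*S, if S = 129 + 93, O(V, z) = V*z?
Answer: -6438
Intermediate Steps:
S = 222
v = -29 (v = -7 + ((-3*5 - 5) - 2) = -7 + ((-15 - 5) - 2) = -7 + (-20 - 2) = -7 - 22 = -29)
v*S = -29*222 = -6438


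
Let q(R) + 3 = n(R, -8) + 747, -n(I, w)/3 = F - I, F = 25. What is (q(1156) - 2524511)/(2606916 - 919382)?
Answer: -1260187/843767 ≈ -1.4935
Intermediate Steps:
n(I, w) = -75 + 3*I (n(I, w) = -3*(25 - I) = -75 + 3*I)
q(R) = 669 + 3*R (q(R) = -3 + ((-75 + 3*R) + 747) = -3 + (672 + 3*R) = 669 + 3*R)
(q(1156) - 2524511)/(2606916 - 919382) = ((669 + 3*1156) - 2524511)/(2606916 - 919382) = ((669 + 3468) - 2524511)/1687534 = (4137 - 2524511)*(1/1687534) = -2520374*1/1687534 = -1260187/843767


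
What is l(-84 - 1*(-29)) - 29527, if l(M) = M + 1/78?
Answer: -2307395/78 ≈ -29582.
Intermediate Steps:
l(M) = 1/78 + M (l(M) = M + 1/78 = 1/78 + M)
l(-84 - 1*(-29)) - 29527 = (1/78 + (-84 - 1*(-29))) - 29527 = (1/78 + (-84 + 29)) - 29527 = (1/78 - 55) - 29527 = -4289/78 - 29527 = -2307395/78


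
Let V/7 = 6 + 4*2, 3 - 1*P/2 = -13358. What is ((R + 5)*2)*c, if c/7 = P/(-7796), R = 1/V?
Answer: -6560251/27286 ≈ -240.43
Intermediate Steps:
P = 26722 (P = 6 - 2*(-13358) = 6 + 26716 = 26722)
V = 98 (V = 7*(6 + 4*2) = 7*(6 + 8) = 7*14 = 98)
R = 1/98 ≈ 0.010204
c = -93527/3898 (c = 7*(26722/(-7796)) = 7*(26722*(-1/7796)) = 7*(-13361/3898) = -93527/3898 ≈ -23.994)
((R + 5)*2)*c = ((1/98 + 5)*2)*(-93527/3898) = ((491/98)*2)*(-93527/3898) = (491/49)*(-93527/3898) = -6560251/27286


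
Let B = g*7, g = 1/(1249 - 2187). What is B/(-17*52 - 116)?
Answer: 1/134000 ≈ 7.4627e-6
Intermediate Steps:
g = -1/938 (g = 1/(-938) = -1/938 ≈ -0.0010661)
B = -1/134 (B = -1/938*7 = -1/134 ≈ -0.0074627)
B/(-17*52 - 116) = -1/(134*(-17*52 - 116)) = -1/(134*(-884 - 116)) = -1/134/(-1000) = -1/134*(-1/1000) = 1/134000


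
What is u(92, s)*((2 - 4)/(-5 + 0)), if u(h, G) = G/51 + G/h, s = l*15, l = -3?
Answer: -429/782 ≈ -0.54859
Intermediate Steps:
s = -45 (s = -3*15 = -45)
u(h, G) = G/51 + G/h (u(h, G) = G*(1/51) + G/h = G/51 + G/h)
u(92, s)*((2 - 4)/(-5 + 0)) = ((1/51)*(-45) - 45/92)*((2 - 4)/(-5 + 0)) = (-15/17 - 45*1/92)*(-2/(-5)) = (-15/17 - 45/92)*(-2*(-⅕)) = -2145/1564*⅖ = -429/782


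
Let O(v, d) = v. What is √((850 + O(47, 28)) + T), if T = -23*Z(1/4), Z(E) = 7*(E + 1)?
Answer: 11*√23/2 ≈ 26.377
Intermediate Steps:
Z(E) = 7 + 7*E (Z(E) = 7*(1 + E) = 7 + 7*E)
T = -805/4 (T = -23*(7 + 7/4) = -23*35/4 = -805/4 ≈ -201.25)
√((850 + O(47, 28)) + T) = √((850 + 47) - 805/4) = √(897 - 805/4) = √(2783/4) = 11*√23/2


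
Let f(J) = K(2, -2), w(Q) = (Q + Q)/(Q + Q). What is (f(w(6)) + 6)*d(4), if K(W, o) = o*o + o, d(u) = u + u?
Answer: 64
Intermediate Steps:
d(u) = 2*u
K(W, o) = o + o² (K(W, o) = o² + o = o + o²)
w(Q) = 1 (w(Q) = (2*Q)/((2*Q)) = (2*Q)*(1/(2*Q)) = 1)
f(J) = 2 (f(J) = -2*(1 - 2) = -2*(-1) = 2)
(f(w(6)) + 6)*d(4) = (2 + 6)*(2*4) = 8*8 = 64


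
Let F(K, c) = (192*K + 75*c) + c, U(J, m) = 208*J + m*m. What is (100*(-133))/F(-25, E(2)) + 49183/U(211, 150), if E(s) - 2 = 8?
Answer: 27041493/6705188 ≈ 4.0329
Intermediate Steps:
E(s) = 10 (E(s) = 2 + 8 = 10)
U(J, m) = m² + 208*J (U(J, m) = 208*J + m² = m² + 208*J)
F(K, c) = 76*c + 192*K (F(K, c) = (75*c + 192*K) + c = 76*c + 192*K)
(100*(-133))/F(-25, E(2)) + 49183/U(211, 150) = (100*(-133))/(76*10 + 192*(-25)) + 49183/(150² + 208*211) = -13300/(760 - 4800) + 49183/(22500 + 43888) = -13300/(-4040) + 49183/66388 = -13300*(-1/4040) + 49183*(1/66388) = 665/202 + 49183/66388 = 27041493/6705188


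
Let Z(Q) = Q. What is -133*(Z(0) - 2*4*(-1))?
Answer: -1064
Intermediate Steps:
-133*(Z(0) - 2*4*(-1)) = -133*(0 - 2*4*(-1)) = -133*(0 - 8*(-1)) = -133*(0 + 8) = -133*8 = -1064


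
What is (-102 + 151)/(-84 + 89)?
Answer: 49/5 ≈ 9.8000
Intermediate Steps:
(-102 + 151)/(-84 + 89) = 49/5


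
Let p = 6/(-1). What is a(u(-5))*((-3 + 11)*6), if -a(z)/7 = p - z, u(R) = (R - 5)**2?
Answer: 35616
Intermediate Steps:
u(R) = (-5 + R)**2
p = -6 (p = 6*(-1) = -6)
a(z) = 42 + 7*z (a(z) = -7*(-6 - z) = 42 + 7*z)
a(u(-5))*((-3 + 11)*6) = (42 + 7*(-5 - 5)**2)*((-3 + 11)*6) = (42 + 7*(-10)**2)*(8*6) = (42 + 7*100)*48 = (42 + 700)*48 = 742*48 = 35616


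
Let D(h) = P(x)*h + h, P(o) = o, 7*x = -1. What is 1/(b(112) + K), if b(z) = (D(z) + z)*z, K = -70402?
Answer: -1/47106 ≈ -2.1229e-5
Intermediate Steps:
x = -⅐ (x = (⅐)*(-1) = -⅐ ≈ -0.14286)
D(h) = 6*h/7 (D(h) = -h/7 + h = 6*h/7)
b(z) = 13*z²/7 (b(z) = (6*z/7 + z)*z = (13*z/7)*z = 13*z²/7)
1/(b(112) + K) = 1/((13/7)*112² - 70402) = 1/((13/7)*12544 - 70402) = 1/(23296 - 70402) = 1/(-47106) = -1/47106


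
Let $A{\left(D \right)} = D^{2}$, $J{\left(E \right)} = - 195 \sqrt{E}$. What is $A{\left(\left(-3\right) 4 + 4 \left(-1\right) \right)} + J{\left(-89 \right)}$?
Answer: $256 - 195 i \sqrt{89} \approx 256.0 - 1839.6 i$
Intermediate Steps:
$A{\left(\left(-3\right) 4 + 4 \left(-1\right) \right)} + J{\left(-89 \right)} = \left(\left(-3\right) 4 + 4 \left(-1\right)\right)^{2} - 195 \sqrt{-89} = \left(-12 - 4\right)^{2} - 195 i \sqrt{89} = \left(-16\right)^{2} - 195 i \sqrt{89} = 256 - 195 i \sqrt{89}$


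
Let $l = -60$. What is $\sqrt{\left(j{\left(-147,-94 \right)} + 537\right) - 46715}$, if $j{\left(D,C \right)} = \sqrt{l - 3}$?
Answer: $\sqrt{-46178 + 3 i \sqrt{7}} \approx 0.018 + 214.89 i$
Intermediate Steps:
$j{\left(D,C \right)} = 3 i \sqrt{7}$ ($j{\left(D,C \right)} = \sqrt{-60 - 3} = \sqrt{-63} = 3 i \sqrt{7}$)
$\sqrt{\left(j{\left(-147,-94 \right)} + 537\right) - 46715} = \sqrt{\left(3 i \sqrt{7} + 537\right) - 46715} = \sqrt{\left(537 + 3 i \sqrt{7}\right) - 46715} = \sqrt{-46178 + 3 i \sqrt{7}}$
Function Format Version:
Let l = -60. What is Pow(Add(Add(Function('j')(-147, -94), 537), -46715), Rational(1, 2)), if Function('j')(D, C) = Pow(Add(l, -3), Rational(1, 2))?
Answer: Pow(Add(-46178, Mul(3, I, Pow(7, Rational(1, 2)))), Rational(1, 2)) ≈ Add(0.018, Mul(214.89, I))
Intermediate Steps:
Function('j')(D, C) = Mul(3, I, Pow(7, Rational(1, 2))) (Function('j')(D, C) = Pow(Add(-60, -3), Rational(1, 2)) = Pow(-63, Rational(1, 2)) = Mul(3, I, Pow(7, Rational(1, 2))))
Pow(Add(Add(Function('j')(-147, -94), 537), -46715), Rational(1, 2)) = Pow(Add(Add(Mul(3, I, Pow(7, Rational(1, 2))), 537), -46715), Rational(1, 2)) = Pow(Add(Add(537, Mul(3, I, Pow(7, Rational(1, 2)))), -46715), Rational(1, 2)) = Pow(Add(-46178, Mul(3, I, Pow(7, Rational(1, 2)))), Rational(1, 2))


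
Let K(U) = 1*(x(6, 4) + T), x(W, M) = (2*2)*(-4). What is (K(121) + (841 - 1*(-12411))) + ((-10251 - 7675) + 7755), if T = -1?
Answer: 3064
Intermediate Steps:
x(W, M) = -16 (x(W, M) = 4*(-4) = -16)
K(U) = -17 (K(U) = 1*(-16 - 1) = 1*(-17) = -17)
(K(121) + (841 - 1*(-12411))) + ((-10251 - 7675) + 7755) = (-17 + (841 - 1*(-12411))) + ((-10251 - 7675) + 7755) = (-17 + (841 + 12411)) + (-17926 + 7755) = (-17 + 13252) - 10171 = 13235 - 10171 = 3064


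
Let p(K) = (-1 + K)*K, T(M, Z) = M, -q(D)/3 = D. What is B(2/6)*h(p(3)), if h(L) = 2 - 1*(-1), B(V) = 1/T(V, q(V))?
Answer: 9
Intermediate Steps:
q(D) = -3*D
p(K) = K*(-1 + K)
B(V) = 1/V
h(L) = 3 (h(L) = 2 + 1 = 3)
B(2/6)*h(p(3)) = 3/(2/6) = 3/(2*(1/6)) = 3/(1/3) = 3*3 = 9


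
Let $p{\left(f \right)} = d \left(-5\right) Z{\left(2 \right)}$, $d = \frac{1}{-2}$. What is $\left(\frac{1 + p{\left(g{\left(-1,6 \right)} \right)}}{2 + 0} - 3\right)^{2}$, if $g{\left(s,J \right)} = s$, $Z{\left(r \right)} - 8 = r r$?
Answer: $\frac{625}{4} \approx 156.25$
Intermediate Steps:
$Z{\left(r \right)} = 8 + r^{2}$ ($Z{\left(r \right)} = 8 + r r = 8 + r^{2}$)
$d = - \frac{1}{2} \approx -0.5$
$p{\left(f \right)} = 30$ ($p{\left(f \right)} = \left(- \frac{1}{2}\right) \left(-5\right) \left(8 + 2^{2}\right) = \frac{5 \left(8 + 4\right)}{2} = \frac{5}{2} \cdot 12 = 30$)
$\left(\frac{1 + p{\left(g{\left(-1,6 \right)} \right)}}{2 + 0} - 3\right)^{2} = \left(\frac{1 + 30}{2 + 0} - 3\right)^{2} = \left(\frac{31}{2} - 3\right)^{2} = \left(\frac{25}{2}\right)^{2} = \frac{625}{4}$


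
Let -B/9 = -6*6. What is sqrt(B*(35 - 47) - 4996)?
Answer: 2*I*sqrt(2221) ≈ 94.255*I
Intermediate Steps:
B = 324 (B = -(-54)*6 = -9*(-36) = 324)
sqrt(B*(35 - 47) - 4996) = sqrt(324*(35 - 47) - 4996) = sqrt(324*(-12) - 4996) = sqrt(-3888 - 4996) = sqrt(-8884) = 2*I*sqrt(2221)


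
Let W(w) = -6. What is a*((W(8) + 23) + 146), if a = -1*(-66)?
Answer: 10758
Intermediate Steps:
a = 66
a*((W(8) + 23) + 146) = 66*((-6 + 23) + 146) = 66*(17 + 146) = 66*163 = 10758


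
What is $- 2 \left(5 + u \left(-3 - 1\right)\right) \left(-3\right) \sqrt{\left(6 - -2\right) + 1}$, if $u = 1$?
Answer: $18$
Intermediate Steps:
$- 2 \left(5 + u \left(-3 - 1\right)\right) \left(-3\right) \sqrt{\left(6 - -2\right) + 1} = - 2 \left(5 + 1 \left(-3 - 1\right)\right) \left(-3\right) \sqrt{\left(6 - -2\right) + 1} = - 2 \left(5 + 1 \left(-4\right)\right) \left(-3\right) \sqrt{\left(6 + 2\right) + 1} = - 2 \left(5 - 4\right) \left(-3\right) \sqrt{8 + 1} = - 2 \cdot 1 \left(-3\right) \sqrt{9} = \left(-2\right) \left(-3\right) 3 = 6 \cdot 3 = 18$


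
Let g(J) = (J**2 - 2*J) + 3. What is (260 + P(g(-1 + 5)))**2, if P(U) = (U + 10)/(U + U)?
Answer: 32959081/484 ≈ 68097.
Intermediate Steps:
g(J) = 3 + J**2 - 2*J
P(U) = (10 + U)/(2*U) (P(U) = (10 + U)/((2*U)) = (10 + U)*(1/(2*U)) = (10 + U)/(2*U))
(260 + P(g(-1 + 5)))**2 = (260 + (10 + (3 + (-1 + 5)**2 - 2*(-1 + 5)))/(2*(3 + (-1 + 5)**2 - 2*(-1 + 5))))**2 = (260 + (10 + (3 + 4**2 - 2*4))/(2*(3 + 4**2 - 2*4)))**2 = (260 + (10 + (3 + 16 - 8))/(2*(3 + 16 - 8)))**2 = (260 + (1/2)*(10 + 11)/11)**2 = (260 + (1/2)*(1/11)*21)**2 = (260 + 21/22)**2 = (5741/22)**2 = 32959081/484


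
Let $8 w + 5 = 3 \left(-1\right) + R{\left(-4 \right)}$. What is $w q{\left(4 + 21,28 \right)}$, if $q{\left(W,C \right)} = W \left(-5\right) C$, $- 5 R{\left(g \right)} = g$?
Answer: $3150$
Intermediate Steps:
$R{\left(g \right)} = - \frac{g}{5}$
$q{\left(W,C \right)} = - 5 C W$ ($q{\left(W,C \right)} = - 5 W C = - 5 C W$)
$w = - \frac{9}{10}$ ($w = - \frac{5}{8} + \frac{3 \left(-1\right) - - \frac{4}{5}}{8} = - \frac{5}{8} + \frac{-3 + \frac{4}{5}}{8} = - \frac{5}{8} + \frac{1}{8} \left(- \frac{11}{5}\right) = - \frac{5}{8} - \frac{11}{40} = - \frac{9}{10} \approx -0.9$)
$w q{\left(4 + 21,28 \right)} = - \frac{9 \left(\left(-5\right) 28 \left(4 + 21\right)\right)}{10} = - \frac{9 \left(\left(-5\right) 28 \cdot 25\right)}{10} = \left(- \frac{9}{10}\right) \left(-3500\right) = 3150$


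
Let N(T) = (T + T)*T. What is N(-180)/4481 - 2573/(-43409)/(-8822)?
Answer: 298980969889/20674912786 ≈ 14.461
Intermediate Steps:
N(T) = 2*T² (N(T) = (2*T)*T = 2*T²)
N(-180)/4481 - 2573/(-43409)/(-8822) = (2*(-180)²)/4481 - 2573/(-43409)/(-8822) = (2*32400)*(1/4481) - 2573*(-1/43409)*(-1/8822) = 64800*(1/4481) + (31/523)*(-1/8822) = 64800/4481 - 31/4613906 = 298980969889/20674912786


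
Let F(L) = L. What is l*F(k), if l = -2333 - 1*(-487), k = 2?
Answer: -3692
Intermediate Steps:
l = -1846 (l = -2333 + 487 = -1846)
l*F(k) = -1846*2 = -3692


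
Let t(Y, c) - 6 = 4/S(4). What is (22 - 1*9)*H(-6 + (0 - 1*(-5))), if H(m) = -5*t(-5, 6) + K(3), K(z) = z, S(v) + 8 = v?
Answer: -286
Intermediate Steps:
S(v) = -8 + v
t(Y, c) = 5 (t(Y, c) = 6 + 4/(-8 + 4) = 6 + 4/(-4) = 6 + 4*(-¼) = 6 - 1 = 5)
H(m) = -22 (H(m) = -5*5 + 3 = -25 + 3 = -22)
(22 - 1*9)*H(-6 + (0 - 1*(-5))) = (22 - 1*9)*(-22) = (22 - 9)*(-22) = 13*(-22) = -286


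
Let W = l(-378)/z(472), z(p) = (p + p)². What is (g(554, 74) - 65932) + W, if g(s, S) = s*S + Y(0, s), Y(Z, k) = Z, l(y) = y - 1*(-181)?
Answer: -22221367493/891136 ≈ -24936.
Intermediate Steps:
l(y) = 181 + y (l(y) = y + 181 = 181 + y)
z(p) = 4*p² (z(p) = (2*p)² = 4*p²)
g(s, S) = S*s (g(s, S) = s*S + 0 = S*s + 0 = S*s)
W = -197/891136 (W = (181 - 378)/((4*472²)) = -197/(4*222784) = -197/891136 ≈ -0.00022107)
(g(554, 74) - 65932) + W = (74*554 - 65932) - 197/891136 = (40996 - 65932) - 197/891136 = -24936 - 197/891136 = -22221367493/891136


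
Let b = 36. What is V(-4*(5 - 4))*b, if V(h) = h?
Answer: -144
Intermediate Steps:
V(-4*(5 - 4))*b = -4*(5 - 4)*36 = -4*1*36 = -4*36 = -144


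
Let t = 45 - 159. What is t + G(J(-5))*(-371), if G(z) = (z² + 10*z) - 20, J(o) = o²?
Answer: -317319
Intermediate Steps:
G(z) = -20 + z² + 10*z
t = -114
t + G(J(-5))*(-371) = -114 + (-20 + ((-5)²)² + 10*(-5)²)*(-371) = -114 + (-20 + 25² + 10*25)*(-371) = -114 + (-20 + 625 + 250)*(-371) = -114 + 855*(-371) = -114 - 317205 = -317319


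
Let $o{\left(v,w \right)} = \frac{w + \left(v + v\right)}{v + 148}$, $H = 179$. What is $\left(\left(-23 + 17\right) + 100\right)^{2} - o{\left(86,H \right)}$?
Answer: $\frac{17669}{2} \approx 8834.5$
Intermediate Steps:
$o{\left(v,w \right)} = \frac{w + 2 v}{148 + v}$
$\left(\left(-23 + 17\right) + 100\right)^{2} - o{\left(86,H \right)} = \left(\left(-23 + 17\right) + 100\right)^{2} - \frac{179 + 2 \cdot 86}{148 + 86} = \left(-6 + 100\right)^{2} - \frac{179 + 172}{234} = 94^{2} - \frac{1}{234} \cdot 351 = 8836 - \frac{3}{2} = \frac{17669}{2}$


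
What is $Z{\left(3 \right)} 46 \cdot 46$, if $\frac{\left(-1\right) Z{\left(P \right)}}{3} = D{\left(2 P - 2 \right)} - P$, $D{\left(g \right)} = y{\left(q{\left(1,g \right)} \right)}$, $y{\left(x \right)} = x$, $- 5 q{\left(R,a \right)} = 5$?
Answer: $25392$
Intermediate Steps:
$q{\left(R,a \right)} = -1$ ($q{\left(R,a \right)} = \left(- \frac{1}{5}\right) 5 = -1$)
$D{\left(g \right)} = -1$
$Z{\left(P \right)} = 3 + 3 P$ ($Z{\left(P \right)} = - 3 \left(-1 - P\right) = 3 + 3 P$)
$Z{\left(3 \right)} 46 \cdot 46 = \left(3 + 3 \cdot 3\right) 46 \cdot 46 = \left(3 + 9\right) 46 \cdot 46 = 12 \cdot 46 \cdot 46 = 552 \cdot 46 = 25392$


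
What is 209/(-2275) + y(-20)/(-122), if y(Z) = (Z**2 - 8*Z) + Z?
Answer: -626999/138775 ≈ -4.5181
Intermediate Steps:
y(Z) = Z**2 - 7*Z
209/(-2275) + y(-20)/(-122) = 209/(-2275) - 20*(-7 - 20)/(-122) = 209*(-1/2275) - 20*(-27)*(-1/122) = -209/2275 + 540*(-1/122) = -209/2275 - 270/61 = -626999/138775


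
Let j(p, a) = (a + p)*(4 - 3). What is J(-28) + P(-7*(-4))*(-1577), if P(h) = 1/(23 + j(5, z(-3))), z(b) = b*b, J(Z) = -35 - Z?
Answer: -1836/37 ≈ -49.622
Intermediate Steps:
z(b) = b²
j(p, a) = a + p (j(p, a) = (a + p)*1 = a + p)
P(h) = 1/37 (P(h) = 1/(23 + ((-3)² + 5)) = 1/(23 + (9 + 5)) = 1/(23 + 14) = 1/37)
J(-28) + P(-7*(-4))*(-1577) = (-35 - 1*(-28)) + (1/37)*(-1577) = (-35 + 28) - 1577/37 = -7 - 1577/37 = -1836/37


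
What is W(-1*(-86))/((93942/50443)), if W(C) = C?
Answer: 2169049/46971 ≈ 46.178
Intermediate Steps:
W(-1*(-86))/((93942/50443)) = (-1*(-86))/((93942/50443)) = 86/((93942*(1/50443))) = 86/(93942/50443) = 86*(50443/93942) = 2169049/46971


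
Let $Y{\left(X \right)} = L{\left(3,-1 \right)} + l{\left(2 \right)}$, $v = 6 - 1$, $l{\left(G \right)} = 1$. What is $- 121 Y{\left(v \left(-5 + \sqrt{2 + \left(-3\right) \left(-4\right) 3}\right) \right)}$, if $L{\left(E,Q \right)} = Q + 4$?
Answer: $-484$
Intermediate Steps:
$L{\left(E,Q \right)} = 4 + Q$
$v = 5$ ($v = 6 - 1 = 5$)
$Y{\left(X \right)} = 4$ ($Y{\left(X \right)} = \left(4 - 1\right) + 1 = 3 + 1 = 4$)
$- 121 Y{\left(v \left(-5 + \sqrt{2 + \left(-3\right) \left(-4\right) 3}\right) \right)} = \left(-121\right) 4 = -484$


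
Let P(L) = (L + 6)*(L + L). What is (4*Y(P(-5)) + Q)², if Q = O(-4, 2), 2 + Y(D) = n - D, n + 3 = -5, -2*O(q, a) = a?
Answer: 1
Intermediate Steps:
O(q, a) = -a/2
n = -8 (n = -3 - 5 = -8)
P(L) = 2*L*(6 + L) (P(L) = (6 + L)*(2*L) = 2*L*(6 + L))
Y(D) = -10 - D (Y(D) = -2 + (-8 - D) = -10 - D)
Q = -1 (Q = -½*2 = -1)
(4*Y(P(-5)) + Q)² = (4*(-10 - 2*(-5)*(6 - 5)) - 1)² = (4*(-10 - 2*(-5)) - 1)² = (4*(-10 - 1*(-10)) - 1)² = (4*(-10 + 10) - 1)² = (4*0 - 1)² = (0 - 1)² = (-1)² = 1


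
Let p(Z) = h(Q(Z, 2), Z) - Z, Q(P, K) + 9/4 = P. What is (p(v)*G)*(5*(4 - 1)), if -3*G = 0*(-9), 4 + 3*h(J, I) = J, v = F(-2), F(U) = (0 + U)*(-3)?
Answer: 0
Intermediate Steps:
Q(P, K) = -9/4 + P
F(U) = -3*U (F(U) = U*(-3) = -3*U)
v = 6 (v = -3*(-2) = 6)
h(J, I) = -4/3 + J/3
G = 0 (G = -0*(-9) = -⅓*0 = 0)
p(Z) = -25/12 - 2*Z/3 (p(Z) = (-4/3 + (-9/4 + Z)/3) - Z = (-4/3 + (-¾ + Z/3)) - Z = (-25/12 + Z/3) - Z = -25/12 - 2*Z/3)
(p(v)*G)*(5*(4 - 1)) = ((-25/12 - ⅔*6)*0)*(5*(4 - 1)) = ((-25/12 - 4)*0)*(5*3) = -73/12*0*15 = 0*15 = 0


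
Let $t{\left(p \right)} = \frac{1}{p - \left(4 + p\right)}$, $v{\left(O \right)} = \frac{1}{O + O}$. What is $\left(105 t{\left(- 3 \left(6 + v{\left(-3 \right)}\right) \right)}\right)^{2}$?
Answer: $\frac{11025}{16} \approx 689.06$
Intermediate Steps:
$v{\left(O \right)} = \frac{1}{2 O}$
$t{\left(p \right)} = - \frac{1}{4}$ ($t{\left(p \right)} = \frac{1}{-4} = - \frac{1}{4}$)
$\left(105 t{\left(- 3 \left(6 + v{\left(-3 \right)}\right) \right)}\right)^{2} = \left(105 \left(- \frac{1}{4}\right)\right)^{2} = \left(- \frac{105}{4}\right)^{2} = \frac{11025}{16}$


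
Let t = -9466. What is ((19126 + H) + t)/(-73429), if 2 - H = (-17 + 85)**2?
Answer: -5038/73429 ≈ -0.068610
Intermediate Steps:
H = -4622 (H = 2 - (-17 + 85)**2 = 2 - 1*68**2 = 2 - 1*4624 = 2 - 4624 = -4622)
((19126 + H) + t)/(-73429) = ((19126 - 4622) - 9466)/(-73429) = (14504 - 9466)*(-1/73429) = 5038*(-1/73429) = -5038/73429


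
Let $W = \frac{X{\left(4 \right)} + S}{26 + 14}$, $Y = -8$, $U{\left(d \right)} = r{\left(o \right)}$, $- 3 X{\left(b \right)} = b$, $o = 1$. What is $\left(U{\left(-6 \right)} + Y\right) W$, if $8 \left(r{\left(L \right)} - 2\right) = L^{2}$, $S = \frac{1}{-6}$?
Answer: $\frac{141}{640} \approx 0.22031$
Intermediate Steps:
$X{\left(b \right)} = - \frac{b}{3}$
$S = - \frac{1}{6} \approx -0.16667$
$r{\left(L \right)} = 2 + \frac{L^{2}}{8}$
$U{\left(d \right)} = \frac{17}{8}$ ($U{\left(d \right)} = 2 + \frac{1^{2}}{8} = 2 + \frac{1}{8} \cdot 1 = 2 + \frac{1}{8} = \frac{17}{8}$)
$W = - \frac{3}{80}$ ($W = \frac{\left(- \frac{1}{3}\right) 4 - \frac{1}{6}}{26 + 14} = \frac{- \frac{4}{3} - \frac{1}{6}}{40} = \left(- \frac{3}{2}\right) \frac{1}{40} = - \frac{3}{80} \approx -0.0375$)
$\left(U{\left(-6 \right)} + Y\right) W = \left(\frac{17}{8} - 8\right) \left(- \frac{3}{80}\right) = \left(- \frac{47}{8}\right) \left(- \frac{3}{80}\right) = \frac{141}{640}$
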